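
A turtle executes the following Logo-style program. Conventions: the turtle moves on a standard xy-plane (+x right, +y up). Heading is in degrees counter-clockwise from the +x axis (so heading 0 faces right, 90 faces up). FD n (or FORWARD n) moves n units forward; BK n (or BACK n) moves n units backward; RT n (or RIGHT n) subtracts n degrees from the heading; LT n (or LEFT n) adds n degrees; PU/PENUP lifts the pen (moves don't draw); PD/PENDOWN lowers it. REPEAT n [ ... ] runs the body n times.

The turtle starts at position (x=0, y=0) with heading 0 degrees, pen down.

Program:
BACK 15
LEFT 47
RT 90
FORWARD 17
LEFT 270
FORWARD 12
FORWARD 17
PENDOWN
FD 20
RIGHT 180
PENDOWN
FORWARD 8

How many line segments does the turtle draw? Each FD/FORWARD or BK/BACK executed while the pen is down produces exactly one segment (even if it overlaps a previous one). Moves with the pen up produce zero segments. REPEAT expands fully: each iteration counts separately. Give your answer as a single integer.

Executing turtle program step by step:
Start: pos=(0,0), heading=0, pen down
BK 15: (0,0) -> (-15,0) [heading=0, draw]
LT 47: heading 0 -> 47
RT 90: heading 47 -> 317
FD 17: (-15,0) -> (-2.567,-11.594) [heading=317, draw]
LT 270: heading 317 -> 227
FD 12: (-2.567,-11.594) -> (-10.751,-20.37) [heading=227, draw]
FD 17: (-10.751,-20.37) -> (-22.345,-32.803) [heading=227, draw]
PD: pen down
FD 20: (-22.345,-32.803) -> (-35.985,-47.43) [heading=227, draw]
RT 180: heading 227 -> 47
PD: pen down
FD 8: (-35.985,-47.43) -> (-30.529,-41.579) [heading=47, draw]
Final: pos=(-30.529,-41.579), heading=47, 6 segment(s) drawn
Segments drawn: 6

Answer: 6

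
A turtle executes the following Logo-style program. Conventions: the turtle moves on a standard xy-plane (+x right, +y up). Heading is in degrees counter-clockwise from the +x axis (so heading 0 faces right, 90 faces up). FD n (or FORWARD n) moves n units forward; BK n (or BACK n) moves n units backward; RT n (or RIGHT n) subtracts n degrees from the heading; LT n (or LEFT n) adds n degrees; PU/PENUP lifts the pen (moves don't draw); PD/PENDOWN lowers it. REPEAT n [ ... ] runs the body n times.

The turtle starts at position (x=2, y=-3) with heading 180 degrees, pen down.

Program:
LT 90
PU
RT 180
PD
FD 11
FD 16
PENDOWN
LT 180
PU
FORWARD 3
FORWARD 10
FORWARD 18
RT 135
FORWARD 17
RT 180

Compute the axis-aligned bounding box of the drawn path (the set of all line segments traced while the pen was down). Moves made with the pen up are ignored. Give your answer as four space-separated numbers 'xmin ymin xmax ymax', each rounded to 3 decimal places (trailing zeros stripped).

Executing turtle program step by step:
Start: pos=(2,-3), heading=180, pen down
LT 90: heading 180 -> 270
PU: pen up
RT 180: heading 270 -> 90
PD: pen down
FD 11: (2,-3) -> (2,8) [heading=90, draw]
FD 16: (2,8) -> (2,24) [heading=90, draw]
PD: pen down
LT 180: heading 90 -> 270
PU: pen up
FD 3: (2,24) -> (2,21) [heading=270, move]
FD 10: (2,21) -> (2,11) [heading=270, move]
FD 18: (2,11) -> (2,-7) [heading=270, move]
RT 135: heading 270 -> 135
FD 17: (2,-7) -> (-10.021,5.021) [heading=135, move]
RT 180: heading 135 -> 315
Final: pos=(-10.021,5.021), heading=315, 2 segment(s) drawn

Segment endpoints: x in {2, 2, 2}, y in {-3, 8, 24}
xmin=2, ymin=-3, xmax=2, ymax=24

Answer: 2 -3 2 24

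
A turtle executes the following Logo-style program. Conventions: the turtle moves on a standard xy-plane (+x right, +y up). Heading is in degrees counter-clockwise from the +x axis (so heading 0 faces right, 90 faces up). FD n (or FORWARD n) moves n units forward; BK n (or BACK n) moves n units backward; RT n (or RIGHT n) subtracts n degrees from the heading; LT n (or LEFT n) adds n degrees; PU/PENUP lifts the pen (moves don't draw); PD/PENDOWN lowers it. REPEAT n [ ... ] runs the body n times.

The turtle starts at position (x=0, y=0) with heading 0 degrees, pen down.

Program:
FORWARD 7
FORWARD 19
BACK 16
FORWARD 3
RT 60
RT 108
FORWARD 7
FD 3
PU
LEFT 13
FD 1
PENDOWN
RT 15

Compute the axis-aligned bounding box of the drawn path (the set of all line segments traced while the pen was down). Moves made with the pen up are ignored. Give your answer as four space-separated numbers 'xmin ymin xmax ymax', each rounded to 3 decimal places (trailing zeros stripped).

Executing turtle program step by step:
Start: pos=(0,0), heading=0, pen down
FD 7: (0,0) -> (7,0) [heading=0, draw]
FD 19: (7,0) -> (26,0) [heading=0, draw]
BK 16: (26,0) -> (10,0) [heading=0, draw]
FD 3: (10,0) -> (13,0) [heading=0, draw]
RT 60: heading 0 -> 300
RT 108: heading 300 -> 192
FD 7: (13,0) -> (6.153,-1.455) [heading=192, draw]
FD 3: (6.153,-1.455) -> (3.219,-2.079) [heading=192, draw]
PU: pen up
LT 13: heading 192 -> 205
FD 1: (3.219,-2.079) -> (2.312,-2.502) [heading=205, move]
PD: pen down
RT 15: heading 205 -> 190
Final: pos=(2.312,-2.502), heading=190, 6 segment(s) drawn

Segment endpoints: x in {0, 3.219, 6.153, 7, 10, 13, 26}, y in {-2.079, -1.455, 0}
xmin=0, ymin=-2.079, xmax=26, ymax=0

Answer: 0 -2.079 26 0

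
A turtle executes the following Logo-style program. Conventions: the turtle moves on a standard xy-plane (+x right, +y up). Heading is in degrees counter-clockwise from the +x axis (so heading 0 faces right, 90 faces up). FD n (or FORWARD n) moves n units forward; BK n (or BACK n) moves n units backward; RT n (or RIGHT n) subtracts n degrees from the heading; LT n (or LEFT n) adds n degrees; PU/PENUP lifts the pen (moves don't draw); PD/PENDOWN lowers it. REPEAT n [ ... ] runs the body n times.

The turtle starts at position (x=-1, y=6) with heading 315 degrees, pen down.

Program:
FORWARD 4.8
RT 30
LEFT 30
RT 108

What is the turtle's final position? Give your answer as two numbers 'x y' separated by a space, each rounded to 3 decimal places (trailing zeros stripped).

Executing turtle program step by step:
Start: pos=(-1,6), heading=315, pen down
FD 4.8: (-1,6) -> (2.394,2.606) [heading=315, draw]
RT 30: heading 315 -> 285
LT 30: heading 285 -> 315
RT 108: heading 315 -> 207
Final: pos=(2.394,2.606), heading=207, 1 segment(s) drawn

Answer: 2.394 2.606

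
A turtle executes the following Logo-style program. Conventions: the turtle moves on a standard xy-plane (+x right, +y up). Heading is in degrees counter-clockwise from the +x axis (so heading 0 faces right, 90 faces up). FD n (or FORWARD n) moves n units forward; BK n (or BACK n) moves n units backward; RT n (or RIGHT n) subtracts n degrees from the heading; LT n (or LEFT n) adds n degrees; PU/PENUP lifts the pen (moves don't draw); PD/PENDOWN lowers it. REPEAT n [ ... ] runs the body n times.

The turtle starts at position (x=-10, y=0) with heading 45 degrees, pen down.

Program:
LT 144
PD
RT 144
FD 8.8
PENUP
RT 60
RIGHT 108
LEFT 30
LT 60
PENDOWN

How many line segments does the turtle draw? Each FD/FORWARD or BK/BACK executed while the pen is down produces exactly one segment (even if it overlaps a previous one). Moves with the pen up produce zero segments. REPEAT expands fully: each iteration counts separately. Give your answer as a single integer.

Executing turtle program step by step:
Start: pos=(-10,0), heading=45, pen down
LT 144: heading 45 -> 189
PD: pen down
RT 144: heading 189 -> 45
FD 8.8: (-10,0) -> (-3.777,6.223) [heading=45, draw]
PU: pen up
RT 60: heading 45 -> 345
RT 108: heading 345 -> 237
LT 30: heading 237 -> 267
LT 60: heading 267 -> 327
PD: pen down
Final: pos=(-3.777,6.223), heading=327, 1 segment(s) drawn
Segments drawn: 1

Answer: 1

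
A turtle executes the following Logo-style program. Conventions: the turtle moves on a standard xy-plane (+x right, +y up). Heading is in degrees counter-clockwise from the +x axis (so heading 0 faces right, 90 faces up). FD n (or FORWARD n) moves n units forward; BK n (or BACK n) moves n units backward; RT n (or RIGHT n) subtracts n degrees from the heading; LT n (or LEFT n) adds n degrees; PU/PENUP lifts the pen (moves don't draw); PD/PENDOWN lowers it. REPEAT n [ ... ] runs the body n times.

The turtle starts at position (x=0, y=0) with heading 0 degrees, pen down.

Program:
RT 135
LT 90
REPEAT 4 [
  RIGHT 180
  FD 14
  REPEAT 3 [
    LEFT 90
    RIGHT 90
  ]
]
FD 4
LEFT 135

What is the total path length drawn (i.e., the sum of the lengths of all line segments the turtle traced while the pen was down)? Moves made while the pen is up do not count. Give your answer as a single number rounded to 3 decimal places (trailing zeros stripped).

Executing turtle program step by step:
Start: pos=(0,0), heading=0, pen down
RT 135: heading 0 -> 225
LT 90: heading 225 -> 315
REPEAT 4 [
  -- iteration 1/4 --
  RT 180: heading 315 -> 135
  FD 14: (0,0) -> (-9.899,9.899) [heading=135, draw]
  REPEAT 3 [
    -- iteration 1/3 --
    LT 90: heading 135 -> 225
    RT 90: heading 225 -> 135
    -- iteration 2/3 --
    LT 90: heading 135 -> 225
    RT 90: heading 225 -> 135
    -- iteration 3/3 --
    LT 90: heading 135 -> 225
    RT 90: heading 225 -> 135
  ]
  -- iteration 2/4 --
  RT 180: heading 135 -> 315
  FD 14: (-9.899,9.899) -> (0,0) [heading=315, draw]
  REPEAT 3 [
    -- iteration 1/3 --
    LT 90: heading 315 -> 45
    RT 90: heading 45 -> 315
    -- iteration 2/3 --
    LT 90: heading 315 -> 45
    RT 90: heading 45 -> 315
    -- iteration 3/3 --
    LT 90: heading 315 -> 45
    RT 90: heading 45 -> 315
  ]
  -- iteration 3/4 --
  RT 180: heading 315 -> 135
  FD 14: (0,0) -> (-9.899,9.899) [heading=135, draw]
  REPEAT 3 [
    -- iteration 1/3 --
    LT 90: heading 135 -> 225
    RT 90: heading 225 -> 135
    -- iteration 2/3 --
    LT 90: heading 135 -> 225
    RT 90: heading 225 -> 135
    -- iteration 3/3 --
    LT 90: heading 135 -> 225
    RT 90: heading 225 -> 135
  ]
  -- iteration 4/4 --
  RT 180: heading 135 -> 315
  FD 14: (-9.899,9.899) -> (0,0) [heading=315, draw]
  REPEAT 3 [
    -- iteration 1/3 --
    LT 90: heading 315 -> 45
    RT 90: heading 45 -> 315
    -- iteration 2/3 --
    LT 90: heading 315 -> 45
    RT 90: heading 45 -> 315
    -- iteration 3/3 --
    LT 90: heading 315 -> 45
    RT 90: heading 45 -> 315
  ]
]
FD 4: (0,0) -> (2.828,-2.828) [heading=315, draw]
LT 135: heading 315 -> 90
Final: pos=(2.828,-2.828), heading=90, 5 segment(s) drawn

Segment lengths:
  seg 1: (0,0) -> (-9.899,9.899), length = 14
  seg 2: (-9.899,9.899) -> (0,0), length = 14
  seg 3: (0,0) -> (-9.899,9.899), length = 14
  seg 4: (-9.899,9.899) -> (0,0), length = 14
  seg 5: (0,0) -> (2.828,-2.828), length = 4
Total = 60

Answer: 60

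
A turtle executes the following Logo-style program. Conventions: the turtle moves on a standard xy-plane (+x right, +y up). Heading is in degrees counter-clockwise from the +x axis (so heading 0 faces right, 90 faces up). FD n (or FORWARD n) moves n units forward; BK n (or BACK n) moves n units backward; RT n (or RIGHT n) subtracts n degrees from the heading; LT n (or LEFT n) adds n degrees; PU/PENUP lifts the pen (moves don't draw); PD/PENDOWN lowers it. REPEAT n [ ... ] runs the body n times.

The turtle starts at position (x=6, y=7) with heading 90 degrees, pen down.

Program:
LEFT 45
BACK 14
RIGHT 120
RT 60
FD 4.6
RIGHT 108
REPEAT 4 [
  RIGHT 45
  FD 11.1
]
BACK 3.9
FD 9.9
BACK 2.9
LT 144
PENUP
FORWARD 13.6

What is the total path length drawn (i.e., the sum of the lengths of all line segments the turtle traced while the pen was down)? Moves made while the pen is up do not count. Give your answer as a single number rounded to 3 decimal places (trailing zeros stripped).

Answer: 79.7

Derivation:
Executing turtle program step by step:
Start: pos=(6,7), heading=90, pen down
LT 45: heading 90 -> 135
BK 14: (6,7) -> (15.899,-2.899) [heading=135, draw]
RT 120: heading 135 -> 15
RT 60: heading 15 -> 315
FD 4.6: (15.899,-2.899) -> (19.152,-6.152) [heading=315, draw]
RT 108: heading 315 -> 207
REPEAT 4 [
  -- iteration 1/4 --
  RT 45: heading 207 -> 162
  FD 11.1: (19.152,-6.152) -> (8.595,-2.722) [heading=162, draw]
  -- iteration 2/4 --
  RT 45: heading 162 -> 117
  FD 11.1: (8.595,-2.722) -> (3.556,7.168) [heading=117, draw]
  -- iteration 3/4 --
  RT 45: heading 117 -> 72
  FD 11.1: (3.556,7.168) -> (6.986,17.725) [heading=72, draw]
  -- iteration 4/4 --
  RT 45: heading 72 -> 27
  FD 11.1: (6.986,17.725) -> (16.876,22.764) [heading=27, draw]
]
BK 3.9: (16.876,22.764) -> (13.401,20.994) [heading=27, draw]
FD 9.9: (13.401,20.994) -> (22.222,25.488) [heading=27, draw]
BK 2.9: (22.222,25.488) -> (19.639,24.171) [heading=27, draw]
LT 144: heading 27 -> 171
PU: pen up
FD 13.6: (19.639,24.171) -> (6.206,26.299) [heading=171, move]
Final: pos=(6.206,26.299), heading=171, 9 segment(s) drawn

Segment lengths:
  seg 1: (6,7) -> (15.899,-2.899), length = 14
  seg 2: (15.899,-2.899) -> (19.152,-6.152), length = 4.6
  seg 3: (19.152,-6.152) -> (8.595,-2.722), length = 11.1
  seg 4: (8.595,-2.722) -> (3.556,7.168), length = 11.1
  seg 5: (3.556,7.168) -> (6.986,17.725), length = 11.1
  seg 6: (6.986,17.725) -> (16.876,22.764), length = 11.1
  seg 7: (16.876,22.764) -> (13.401,20.994), length = 3.9
  seg 8: (13.401,20.994) -> (22.222,25.488), length = 9.9
  seg 9: (22.222,25.488) -> (19.639,24.171), length = 2.9
Total = 79.7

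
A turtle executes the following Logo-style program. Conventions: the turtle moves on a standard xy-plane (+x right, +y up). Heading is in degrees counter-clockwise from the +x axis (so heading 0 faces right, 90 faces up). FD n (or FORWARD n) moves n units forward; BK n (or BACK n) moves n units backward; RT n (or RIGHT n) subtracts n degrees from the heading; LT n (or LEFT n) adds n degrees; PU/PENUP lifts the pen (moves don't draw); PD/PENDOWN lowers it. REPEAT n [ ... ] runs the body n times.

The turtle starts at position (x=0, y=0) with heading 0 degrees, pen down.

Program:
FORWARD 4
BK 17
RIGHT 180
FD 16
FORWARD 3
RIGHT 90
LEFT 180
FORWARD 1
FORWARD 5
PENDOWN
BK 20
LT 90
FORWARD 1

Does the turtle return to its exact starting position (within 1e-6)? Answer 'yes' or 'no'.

Executing turtle program step by step:
Start: pos=(0,0), heading=0, pen down
FD 4: (0,0) -> (4,0) [heading=0, draw]
BK 17: (4,0) -> (-13,0) [heading=0, draw]
RT 180: heading 0 -> 180
FD 16: (-13,0) -> (-29,0) [heading=180, draw]
FD 3: (-29,0) -> (-32,0) [heading=180, draw]
RT 90: heading 180 -> 90
LT 180: heading 90 -> 270
FD 1: (-32,0) -> (-32,-1) [heading=270, draw]
FD 5: (-32,-1) -> (-32,-6) [heading=270, draw]
PD: pen down
BK 20: (-32,-6) -> (-32,14) [heading=270, draw]
LT 90: heading 270 -> 0
FD 1: (-32,14) -> (-31,14) [heading=0, draw]
Final: pos=(-31,14), heading=0, 8 segment(s) drawn

Start position: (0, 0)
Final position: (-31, 14)
Distance = 34.015; >= 1e-6 -> NOT closed

Answer: no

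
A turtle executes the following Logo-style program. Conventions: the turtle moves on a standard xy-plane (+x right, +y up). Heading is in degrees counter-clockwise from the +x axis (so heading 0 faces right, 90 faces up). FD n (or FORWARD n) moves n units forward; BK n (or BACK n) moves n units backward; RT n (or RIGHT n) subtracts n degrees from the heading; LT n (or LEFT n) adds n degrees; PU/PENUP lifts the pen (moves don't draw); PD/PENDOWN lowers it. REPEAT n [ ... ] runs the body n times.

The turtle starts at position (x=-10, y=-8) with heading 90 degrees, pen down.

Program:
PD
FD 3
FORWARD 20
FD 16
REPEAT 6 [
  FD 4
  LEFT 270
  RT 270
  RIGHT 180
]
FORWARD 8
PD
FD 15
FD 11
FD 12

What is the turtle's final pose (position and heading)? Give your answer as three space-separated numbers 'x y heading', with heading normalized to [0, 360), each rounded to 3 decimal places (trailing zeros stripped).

Executing turtle program step by step:
Start: pos=(-10,-8), heading=90, pen down
PD: pen down
FD 3: (-10,-8) -> (-10,-5) [heading=90, draw]
FD 20: (-10,-5) -> (-10,15) [heading=90, draw]
FD 16: (-10,15) -> (-10,31) [heading=90, draw]
REPEAT 6 [
  -- iteration 1/6 --
  FD 4: (-10,31) -> (-10,35) [heading=90, draw]
  LT 270: heading 90 -> 0
  RT 270: heading 0 -> 90
  RT 180: heading 90 -> 270
  -- iteration 2/6 --
  FD 4: (-10,35) -> (-10,31) [heading=270, draw]
  LT 270: heading 270 -> 180
  RT 270: heading 180 -> 270
  RT 180: heading 270 -> 90
  -- iteration 3/6 --
  FD 4: (-10,31) -> (-10,35) [heading=90, draw]
  LT 270: heading 90 -> 0
  RT 270: heading 0 -> 90
  RT 180: heading 90 -> 270
  -- iteration 4/6 --
  FD 4: (-10,35) -> (-10,31) [heading=270, draw]
  LT 270: heading 270 -> 180
  RT 270: heading 180 -> 270
  RT 180: heading 270 -> 90
  -- iteration 5/6 --
  FD 4: (-10,31) -> (-10,35) [heading=90, draw]
  LT 270: heading 90 -> 0
  RT 270: heading 0 -> 90
  RT 180: heading 90 -> 270
  -- iteration 6/6 --
  FD 4: (-10,35) -> (-10,31) [heading=270, draw]
  LT 270: heading 270 -> 180
  RT 270: heading 180 -> 270
  RT 180: heading 270 -> 90
]
FD 8: (-10,31) -> (-10,39) [heading=90, draw]
PD: pen down
FD 15: (-10,39) -> (-10,54) [heading=90, draw]
FD 11: (-10,54) -> (-10,65) [heading=90, draw]
FD 12: (-10,65) -> (-10,77) [heading=90, draw]
Final: pos=(-10,77), heading=90, 13 segment(s) drawn

Answer: -10 77 90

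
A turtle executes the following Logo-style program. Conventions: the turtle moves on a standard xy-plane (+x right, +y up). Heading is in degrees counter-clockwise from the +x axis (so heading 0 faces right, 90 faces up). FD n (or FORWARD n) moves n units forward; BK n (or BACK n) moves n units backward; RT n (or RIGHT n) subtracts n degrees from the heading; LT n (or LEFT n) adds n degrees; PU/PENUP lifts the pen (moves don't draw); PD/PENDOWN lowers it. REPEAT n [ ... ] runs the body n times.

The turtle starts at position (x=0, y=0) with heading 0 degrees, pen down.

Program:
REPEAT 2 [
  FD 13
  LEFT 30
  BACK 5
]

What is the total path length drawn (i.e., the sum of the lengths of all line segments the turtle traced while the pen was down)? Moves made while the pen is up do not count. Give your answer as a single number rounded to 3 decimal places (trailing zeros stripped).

Answer: 36

Derivation:
Executing turtle program step by step:
Start: pos=(0,0), heading=0, pen down
REPEAT 2 [
  -- iteration 1/2 --
  FD 13: (0,0) -> (13,0) [heading=0, draw]
  LT 30: heading 0 -> 30
  BK 5: (13,0) -> (8.67,-2.5) [heading=30, draw]
  -- iteration 2/2 --
  FD 13: (8.67,-2.5) -> (19.928,4) [heading=30, draw]
  LT 30: heading 30 -> 60
  BK 5: (19.928,4) -> (17.428,-0.33) [heading=60, draw]
]
Final: pos=(17.428,-0.33), heading=60, 4 segment(s) drawn

Segment lengths:
  seg 1: (0,0) -> (13,0), length = 13
  seg 2: (13,0) -> (8.67,-2.5), length = 5
  seg 3: (8.67,-2.5) -> (19.928,4), length = 13
  seg 4: (19.928,4) -> (17.428,-0.33), length = 5
Total = 36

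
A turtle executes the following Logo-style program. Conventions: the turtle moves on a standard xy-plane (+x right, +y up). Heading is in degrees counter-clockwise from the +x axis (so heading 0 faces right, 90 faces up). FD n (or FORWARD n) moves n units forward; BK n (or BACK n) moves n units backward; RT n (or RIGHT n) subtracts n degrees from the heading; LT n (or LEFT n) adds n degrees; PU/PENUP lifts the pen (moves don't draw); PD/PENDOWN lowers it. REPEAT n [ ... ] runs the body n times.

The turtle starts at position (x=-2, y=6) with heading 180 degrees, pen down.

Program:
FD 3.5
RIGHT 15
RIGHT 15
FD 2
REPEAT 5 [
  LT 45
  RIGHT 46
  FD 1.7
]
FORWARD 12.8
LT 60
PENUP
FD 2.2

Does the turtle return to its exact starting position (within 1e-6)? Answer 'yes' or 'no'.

Executing turtle program step by step:
Start: pos=(-2,6), heading=180, pen down
FD 3.5: (-2,6) -> (-5.5,6) [heading=180, draw]
RT 15: heading 180 -> 165
RT 15: heading 165 -> 150
FD 2: (-5.5,6) -> (-7.232,7) [heading=150, draw]
REPEAT 5 [
  -- iteration 1/5 --
  LT 45: heading 150 -> 195
  RT 46: heading 195 -> 149
  FD 1.7: (-7.232,7) -> (-8.689,7.876) [heading=149, draw]
  -- iteration 2/5 --
  LT 45: heading 149 -> 194
  RT 46: heading 194 -> 148
  FD 1.7: (-8.689,7.876) -> (-10.131,8.776) [heading=148, draw]
  -- iteration 3/5 --
  LT 45: heading 148 -> 193
  RT 46: heading 193 -> 147
  FD 1.7: (-10.131,8.776) -> (-11.557,9.702) [heading=147, draw]
  -- iteration 4/5 --
  LT 45: heading 147 -> 192
  RT 46: heading 192 -> 146
  FD 1.7: (-11.557,9.702) -> (-12.966,10.653) [heading=146, draw]
  -- iteration 5/5 --
  LT 45: heading 146 -> 191
  RT 46: heading 191 -> 145
  FD 1.7: (-12.966,10.653) -> (-14.359,11.628) [heading=145, draw]
]
FD 12.8: (-14.359,11.628) -> (-24.844,18.97) [heading=145, draw]
LT 60: heading 145 -> 205
PU: pen up
FD 2.2: (-24.844,18.97) -> (-26.838,18.04) [heading=205, move]
Final: pos=(-26.838,18.04), heading=205, 8 segment(s) drawn

Start position: (-2, 6)
Final position: (-26.838, 18.04)
Distance = 27.602; >= 1e-6 -> NOT closed

Answer: no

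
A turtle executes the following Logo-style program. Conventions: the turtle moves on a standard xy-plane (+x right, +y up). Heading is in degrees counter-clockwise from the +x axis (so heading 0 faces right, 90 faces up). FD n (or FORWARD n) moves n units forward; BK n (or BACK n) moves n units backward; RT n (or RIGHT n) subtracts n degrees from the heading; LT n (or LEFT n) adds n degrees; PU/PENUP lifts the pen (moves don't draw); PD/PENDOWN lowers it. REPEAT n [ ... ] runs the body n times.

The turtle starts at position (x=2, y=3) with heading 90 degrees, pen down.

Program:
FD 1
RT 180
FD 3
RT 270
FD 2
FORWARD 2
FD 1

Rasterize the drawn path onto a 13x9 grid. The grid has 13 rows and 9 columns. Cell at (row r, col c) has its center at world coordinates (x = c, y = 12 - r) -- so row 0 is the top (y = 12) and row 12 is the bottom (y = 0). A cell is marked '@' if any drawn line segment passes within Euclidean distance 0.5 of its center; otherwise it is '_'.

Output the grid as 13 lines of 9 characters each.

Segment 0: (2,3) -> (2,4)
Segment 1: (2,4) -> (2,1)
Segment 2: (2,1) -> (4,1)
Segment 3: (4,1) -> (6,1)
Segment 4: (6,1) -> (7,1)

Answer: _________
_________
_________
_________
_________
_________
_________
_________
__@______
__@______
__@______
__@@@@@@_
_________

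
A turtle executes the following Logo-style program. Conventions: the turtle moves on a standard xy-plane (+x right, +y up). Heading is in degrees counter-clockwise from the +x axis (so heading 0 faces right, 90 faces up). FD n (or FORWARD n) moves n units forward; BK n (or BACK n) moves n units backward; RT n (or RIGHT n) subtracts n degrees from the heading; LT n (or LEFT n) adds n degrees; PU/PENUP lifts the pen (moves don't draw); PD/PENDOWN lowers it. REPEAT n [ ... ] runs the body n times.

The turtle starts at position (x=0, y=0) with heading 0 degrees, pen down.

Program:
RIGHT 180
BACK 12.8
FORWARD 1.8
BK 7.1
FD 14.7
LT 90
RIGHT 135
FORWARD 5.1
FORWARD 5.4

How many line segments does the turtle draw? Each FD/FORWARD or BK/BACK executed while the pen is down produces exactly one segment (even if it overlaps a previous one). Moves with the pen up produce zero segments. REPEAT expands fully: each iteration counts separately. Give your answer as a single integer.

Executing turtle program step by step:
Start: pos=(0,0), heading=0, pen down
RT 180: heading 0 -> 180
BK 12.8: (0,0) -> (12.8,0) [heading=180, draw]
FD 1.8: (12.8,0) -> (11,0) [heading=180, draw]
BK 7.1: (11,0) -> (18.1,0) [heading=180, draw]
FD 14.7: (18.1,0) -> (3.4,0) [heading=180, draw]
LT 90: heading 180 -> 270
RT 135: heading 270 -> 135
FD 5.1: (3.4,0) -> (-0.206,3.606) [heading=135, draw]
FD 5.4: (-0.206,3.606) -> (-4.025,7.425) [heading=135, draw]
Final: pos=(-4.025,7.425), heading=135, 6 segment(s) drawn
Segments drawn: 6

Answer: 6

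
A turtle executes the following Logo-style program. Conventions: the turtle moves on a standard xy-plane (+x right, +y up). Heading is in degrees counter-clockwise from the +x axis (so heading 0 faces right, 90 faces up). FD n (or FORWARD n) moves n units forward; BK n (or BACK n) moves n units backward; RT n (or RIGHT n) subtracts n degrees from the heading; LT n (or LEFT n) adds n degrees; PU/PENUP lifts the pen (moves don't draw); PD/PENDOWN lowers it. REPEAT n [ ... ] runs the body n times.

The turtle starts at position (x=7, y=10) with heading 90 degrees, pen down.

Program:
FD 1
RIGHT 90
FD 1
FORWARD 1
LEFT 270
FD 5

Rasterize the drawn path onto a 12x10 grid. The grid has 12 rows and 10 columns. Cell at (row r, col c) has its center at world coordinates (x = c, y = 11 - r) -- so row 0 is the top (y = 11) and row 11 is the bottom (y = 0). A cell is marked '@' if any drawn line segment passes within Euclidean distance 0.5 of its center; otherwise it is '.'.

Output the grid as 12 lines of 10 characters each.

Answer: .......@@@
.......@.@
.........@
.........@
.........@
.........@
..........
..........
..........
..........
..........
..........

Derivation:
Segment 0: (7,10) -> (7,11)
Segment 1: (7,11) -> (8,11)
Segment 2: (8,11) -> (9,11)
Segment 3: (9,11) -> (9,6)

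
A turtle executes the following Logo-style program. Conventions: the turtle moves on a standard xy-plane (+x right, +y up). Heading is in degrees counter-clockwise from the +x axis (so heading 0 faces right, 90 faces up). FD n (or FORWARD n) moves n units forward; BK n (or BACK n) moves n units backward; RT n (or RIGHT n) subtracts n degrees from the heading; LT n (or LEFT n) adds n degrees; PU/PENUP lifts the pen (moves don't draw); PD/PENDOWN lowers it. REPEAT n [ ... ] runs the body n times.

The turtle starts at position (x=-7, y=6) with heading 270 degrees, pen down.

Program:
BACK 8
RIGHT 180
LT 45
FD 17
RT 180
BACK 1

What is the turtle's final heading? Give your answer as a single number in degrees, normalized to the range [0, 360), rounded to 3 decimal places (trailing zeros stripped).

Answer: 315

Derivation:
Executing turtle program step by step:
Start: pos=(-7,6), heading=270, pen down
BK 8: (-7,6) -> (-7,14) [heading=270, draw]
RT 180: heading 270 -> 90
LT 45: heading 90 -> 135
FD 17: (-7,14) -> (-19.021,26.021) [heading=135, draw]
RT 180: heading 135 -> 315
BK 1: (-19.021,26.021) -> (-19.728,26.728) [heading=315, draw]
Final: pos=(-19.728,26.728), heading=315, 3 segment(s) drawn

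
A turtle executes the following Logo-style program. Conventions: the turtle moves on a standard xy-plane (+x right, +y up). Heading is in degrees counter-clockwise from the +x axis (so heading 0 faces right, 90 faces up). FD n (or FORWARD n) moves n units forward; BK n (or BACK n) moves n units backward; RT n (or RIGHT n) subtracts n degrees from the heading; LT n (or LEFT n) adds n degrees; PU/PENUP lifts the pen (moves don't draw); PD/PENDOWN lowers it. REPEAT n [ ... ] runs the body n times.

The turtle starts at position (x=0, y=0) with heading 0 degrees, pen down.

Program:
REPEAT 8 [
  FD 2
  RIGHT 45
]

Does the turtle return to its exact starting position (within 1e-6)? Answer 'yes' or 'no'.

Executing turtle program step by step:
Start: pos=(0,0), heading=0, pen down
REPEAT 8 [
  -- iteration 1/8 --
  FD 2: (0,0) -> (2,0) [heading=0, draw]
  RT 45: heading 0 -> 315
  -- iteration 2/8 --
  FD 2: (2,0) -> (3.414,-1.414) [heading=315, draw]
  RT 45: heading 315 -> 270
  -- iteration 3/8 --
  FD 2: (3.414,-1.414) -> (3.414,-3.414) [heading=270, draw]
  RT 45: heading 270 -> 225
  -- iteration 4/8 --
  FD 2: (3.414,-3.414) -> (2,-4.828) [heading=225, draw]
  RT 45: heading 225 -> 180
  -- iteration 5/8 --
  FD 2: (2,-4.828) -> (0,-4.828) [heading=180, draw]
  RT 45: heading 180 -> 135
  -- iteration 6/8 --
  FD 2: (0,-4.828) -> (-1.414,-3.414) [heading=135, draw]
  RT 45: heading 135 -> 90
  -- iteration 7/8 --
  FD 2: (-1.414,-3.414) -> (-1.414,-1.414) [heading=90, draw]
  RT 45: heading 90 -> 45
  -- iteration 8/8 --
  FD 2: (-1.414,-1.414) -> (0,0) [heading=45, draw]
  RT 45: heading 45 -> 0
]
Final: pos=(0,0), heading=0, 8 segment(s) drawn

Start position: (0, 0)
Final position: (0, 0)
Distance = 0; < 1e-6 -> CLOSED

Answer: yes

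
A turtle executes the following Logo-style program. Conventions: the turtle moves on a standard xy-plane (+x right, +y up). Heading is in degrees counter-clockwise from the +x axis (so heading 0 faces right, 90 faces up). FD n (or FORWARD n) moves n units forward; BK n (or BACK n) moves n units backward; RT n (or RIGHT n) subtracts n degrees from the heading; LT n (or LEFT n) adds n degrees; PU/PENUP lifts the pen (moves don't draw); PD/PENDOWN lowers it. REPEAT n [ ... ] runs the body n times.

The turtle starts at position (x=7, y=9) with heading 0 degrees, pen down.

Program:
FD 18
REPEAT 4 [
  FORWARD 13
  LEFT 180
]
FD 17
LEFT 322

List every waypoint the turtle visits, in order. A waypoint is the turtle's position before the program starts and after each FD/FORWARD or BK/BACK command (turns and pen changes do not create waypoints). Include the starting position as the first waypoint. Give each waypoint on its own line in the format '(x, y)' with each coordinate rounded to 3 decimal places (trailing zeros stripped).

Answer: (7, 9)
(25, 9)
(38, 9)
(25, 9)
(38, 9)
(25, 9)
(42, 9)

Derivation:
Executing turtle program step by step:
Start: pos=(7,9), heading=0, pen down
FD 18: (7,9) -> (25,9) [heading=0, draw]
REPEAT 4 [
  -- iteration 1/4 --
  FD 13: (25,9) -> (38,9) [heading=0, draw]
  LT 180: heading 0 -> 180
  -- iteration 2/4 --
  FD 13: (38,9) -> (25,9) [heading=180, draw]
  LT 180: heading 180 -> 0
  -- iteration 3/4 --
  FD 13: (25,9) -> (38,9) [heading=0, draw]
  LT 180: heading 0 -> 180
  -- iteration 4/4 --
  FD 13: (38,9) -> (25,9) [heading=180, draw]
  LT 180: heading 180 -> 0
]
FD 17: (25,9) -> (42,9) [heading=0, draw]
LT 322: heading 0 -> 322
Final: pos=(42,9), heading=322, 6 segment(s) drawn
Waypoints (7 total):
(7, 9)
(25, 9)
(38, 9)
(25, 9)
(38, 9)
(25, 9)
(42, 9)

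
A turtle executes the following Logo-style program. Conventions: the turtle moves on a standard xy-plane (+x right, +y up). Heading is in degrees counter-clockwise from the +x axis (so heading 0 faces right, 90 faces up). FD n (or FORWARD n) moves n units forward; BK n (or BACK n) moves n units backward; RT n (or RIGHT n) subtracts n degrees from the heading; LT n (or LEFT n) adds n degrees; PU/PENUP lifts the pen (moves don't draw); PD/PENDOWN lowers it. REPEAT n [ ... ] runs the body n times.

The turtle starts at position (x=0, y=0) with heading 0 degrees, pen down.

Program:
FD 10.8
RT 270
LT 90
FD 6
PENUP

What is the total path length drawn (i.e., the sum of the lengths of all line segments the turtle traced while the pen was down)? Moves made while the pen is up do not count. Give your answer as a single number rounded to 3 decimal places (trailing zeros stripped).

Answer: 16.8

Derivation:
Executing turtle program step by step:
Start: pos=(0,0), heading=0, pen down
FD 10.8: (0,0) -> (10.8,0) [heading=0, draw]
RT 270: heading 0 -> 90
LT 90: heading 90 -> 180
FD 6: (10.8,0) -> (4.8,0) [heading=180, draw]
PU: pen up
Final: pos=(4.8,0), heading=180, 2 segment(s) drawn

Segment lengths:
  seg 1: (0,0) -> (10.8,0), length = 10.8
  seg 2: (10.8,0) -> (4.8,0), length = 6
Total = 16.8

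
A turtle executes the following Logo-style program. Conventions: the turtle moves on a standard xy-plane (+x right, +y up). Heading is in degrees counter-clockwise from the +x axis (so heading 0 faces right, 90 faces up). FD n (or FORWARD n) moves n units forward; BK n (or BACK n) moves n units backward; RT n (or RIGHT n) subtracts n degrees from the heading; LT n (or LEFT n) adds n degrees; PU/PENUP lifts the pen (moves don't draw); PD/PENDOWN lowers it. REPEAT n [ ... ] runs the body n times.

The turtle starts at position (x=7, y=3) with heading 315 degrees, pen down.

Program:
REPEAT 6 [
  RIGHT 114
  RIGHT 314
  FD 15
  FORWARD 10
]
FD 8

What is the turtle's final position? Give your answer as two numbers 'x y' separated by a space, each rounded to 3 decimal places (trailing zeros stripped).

Executing turtle program step by step:
Start: pos=(7,3), heading=315, pen down
REPEAT 6 [
  -- iteration 1/6 --
  RT 114: heading 315 -> 201
  RT 314: heading 201 -> 247
  FD 15: (7,3) -> (1.139,-10.808) [heading=247, draw]
  FD 10: (1.139,-10.808) -> (-2.768,-20.013) [heading=247, draw]
  -- iteration 2/6 --
  RT 114: heading 247 -> 133
  RT 314: heading 133 -> 179
  FD 15: (-2.768,-20.013) -> (-17.766,-19.751) [heading=179, draw]
  FD 10: (-17.766,-19.751) -> (-27.764,-19.576) [heading=179, draw]
  -- iteration 3/6 --
  RT 114: heading 179 -> 65
  RT 314: heading 65 -> 111
  FD 15: (-27.764,-19.576) -> (-33.14,-5.573) [heading=111, draw]
  FD 10: (-33.14,-5.573) -> (-36.724,3.763) [heading=111, draw]
  -- iteration 4/6 --
  RT 114: heading 111 -> 357
  RT 314: heading 357 -> 43
  FD 15: (-36.724,3.763) -> (-25.753,13.993) [heading=43, draw]
  FD 10: (-25.753,13.993) -> (-18.44,20.813) [heading=43, draw]
  -- iteration 5/6 --
  RT 114: heading 43 -> 289
  RT 314: heading 289 -> 335
  FD 15: (-18.44,20.813) -> (-4.845,14.474) [heading=335, draw]
  FD 10: (-4.845,14.474) -> (4.218,10.248) [heading=335, draw]
  -- iteration 6/6 --
  RT 114: heading 335 -> 221
  RT 314: heading 221 -> 267
  FD 15: (4.218,10.248) -> (3.433,-4.732) [heading=267, draw]
  FD 10: (3.433,-4.732) -> (2.909,-14.718) [heading=267, draw]
]
FD 8: (2.909,-14.718) -> (2.491,-22.707) [heading=267, draw]
Final: pos=(2.491,-22.707), heading=267, 13 segment(s) drawn

Answer: 2.491 -22.707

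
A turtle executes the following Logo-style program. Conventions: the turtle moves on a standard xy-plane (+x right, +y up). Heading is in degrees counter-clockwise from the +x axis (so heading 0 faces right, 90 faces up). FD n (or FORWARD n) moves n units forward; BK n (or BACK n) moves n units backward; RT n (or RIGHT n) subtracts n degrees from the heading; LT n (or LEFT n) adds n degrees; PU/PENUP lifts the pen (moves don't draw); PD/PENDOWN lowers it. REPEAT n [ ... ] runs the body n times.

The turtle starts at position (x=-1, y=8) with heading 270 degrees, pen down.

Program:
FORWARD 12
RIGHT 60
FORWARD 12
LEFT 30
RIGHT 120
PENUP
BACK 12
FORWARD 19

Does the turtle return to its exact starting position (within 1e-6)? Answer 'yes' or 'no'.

Executing turtle program step by step:
Start: pos=(-1,8), heading=270, pen down
FD 12: (-1,8) -> (-1,-4) [heading=270, draw]
RT 60: heading 270 -> 210
FD 12: (-1,-4) -> (-11.392,-10) [heading=210, draw]
LT 30: heading 210 -> 240
RT 120: heading 240 -> 120
PU: pen up
BK 12: (-11.392,-10) -> (-5.392,-20.392) [heading=120, move]
FD 19: (-5.392,-20.392) -> (-14.892,-3.938) [heading=120, move]
Final: pos=(-14.892,-3.938), heading=120, 2 segment(s) drawn

Start position: (-1, 8)
Final position: (-14.892, -3.938)
Distance = 18.317; >= 1e-6 -> NOT closed

Answer: no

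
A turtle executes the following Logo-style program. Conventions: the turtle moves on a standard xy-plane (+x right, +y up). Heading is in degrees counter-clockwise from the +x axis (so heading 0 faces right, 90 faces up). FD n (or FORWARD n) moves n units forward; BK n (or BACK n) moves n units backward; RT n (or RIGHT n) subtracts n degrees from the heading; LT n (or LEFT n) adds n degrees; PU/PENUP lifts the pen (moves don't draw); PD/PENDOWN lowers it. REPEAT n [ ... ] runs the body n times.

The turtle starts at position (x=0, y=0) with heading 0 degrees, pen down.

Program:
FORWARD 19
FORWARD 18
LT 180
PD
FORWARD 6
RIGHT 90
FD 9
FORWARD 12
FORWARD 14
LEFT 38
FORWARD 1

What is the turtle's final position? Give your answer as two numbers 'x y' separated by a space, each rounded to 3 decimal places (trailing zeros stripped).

Executing turtle program step by step:
Start: pos=(0,0), heading=0, pen down
FD 19: (0,0) -> (19,0) [heading=0, draw]
FD 18: (19,0) -> (37,0) [heading=0, draw]
LT 180: heading 0 -> 180
PD: pen down
FD 6: (37,0) -> (31,0) [heading=180, draw]
RT 90: heading 180 -> 90
FD 9: (31,0) -> (31,9) [heading=90, draw]
FD 12: (31,9) -> (31,21) [heading=90, draw]
FD 14: (31,21) -> (31,35) [heading=90, draw]
LT 38: heading 90 -> 128
FD 1: (31,35) -> (30.384,35.788) [heading=128, draw]
Final: pos=(30.384,35.788), heading=128, 7 segment(s) drawn

Answer: 30.384 35.788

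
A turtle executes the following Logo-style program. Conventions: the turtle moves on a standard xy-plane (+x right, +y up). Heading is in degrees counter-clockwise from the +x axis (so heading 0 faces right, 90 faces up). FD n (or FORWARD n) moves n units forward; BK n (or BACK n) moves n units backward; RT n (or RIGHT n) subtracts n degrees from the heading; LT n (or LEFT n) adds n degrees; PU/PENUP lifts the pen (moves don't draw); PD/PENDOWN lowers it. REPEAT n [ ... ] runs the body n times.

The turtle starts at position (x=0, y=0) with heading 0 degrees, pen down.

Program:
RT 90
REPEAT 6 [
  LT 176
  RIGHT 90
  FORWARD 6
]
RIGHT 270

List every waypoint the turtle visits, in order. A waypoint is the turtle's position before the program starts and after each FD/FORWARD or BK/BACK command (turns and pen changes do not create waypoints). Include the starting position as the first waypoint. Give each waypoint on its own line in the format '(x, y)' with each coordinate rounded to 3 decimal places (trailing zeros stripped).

Answer: (0, 0)
(5.985, -0.419)
(6.82, 5.523)
(0.952, 6.771)
(-0.702, 1.003)
(4.936, -1.049)
(7.376, 4.432)

Derivation:
Executing turtle program step by step:
Start: pos=(0,0), heading=0, pen down
RT 90: heading 0 -> 270
REPEAT 6 [
  -- iteration 1/6 --
  LT 176: heading 270 -> 86
  RT 90: heading 86 -> 356
  FD 6: (0,0) -> (5.985,-0.419) [heading=356, draw]
  -- iteration 2/6 --
  LT 176: heading 356 -> 172
  RT 90: heading 172 -> 82
  FD 6: (5.985,-0.419) -> (6.82,5.523) [heading=82, draw]
  -- iteration 3/6 --
  LT 176: heading 82 -> 258
  RT 90: heading 258 -> 168
  FD 6: (6.82,5.523) -> (0.952,6.771) [heading=168, draw]
  -- iteration 4/6 --
  LT 176: heading 168 -> 344
  RT 90: heading 344 -> 254
  FD 6: (0.952,6.771) -> (-0.702,1.003) [heading=254, draw]
  -- iteration 5/6 --
  LT 176: heading 254 -> 70
  RT 90: heading 70 -> 340
  FD 6: (-0.702,1.003) -> (4.936,-1.049) [heading=340, draw]
  -- iteration 6/6 --
  LT 176: heading 340 -> 156
  RT 90: heading 156 -> 66
  FD 6: (4.936,-1.049) -> (7.376,4.432) [heading=66, draw]
]
RT 270: heading 66 -> 156
Final: pos=(7.376,4.432), heading=156, 6 segment(s) drawn
Waypoints (7 total):
(0, 0)
(5.985, -0.419)
(6.82, 5.523)
(0.952, 6.771)
(-0.702, 1.003)
(4.936, -1.049)
(7.376, 4.432)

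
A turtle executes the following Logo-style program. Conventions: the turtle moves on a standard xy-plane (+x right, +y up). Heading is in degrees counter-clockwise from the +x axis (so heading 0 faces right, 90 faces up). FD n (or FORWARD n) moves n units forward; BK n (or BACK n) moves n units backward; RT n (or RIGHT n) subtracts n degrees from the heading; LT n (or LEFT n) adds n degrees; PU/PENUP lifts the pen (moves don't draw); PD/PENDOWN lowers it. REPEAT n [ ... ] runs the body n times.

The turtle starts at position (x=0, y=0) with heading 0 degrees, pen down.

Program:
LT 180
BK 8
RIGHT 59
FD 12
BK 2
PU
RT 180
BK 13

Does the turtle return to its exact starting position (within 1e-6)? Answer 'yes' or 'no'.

Executing turtle program step by step:
Start: pos=(0,0), heading=0, pen down
LT 180: heading 0 -> 180
BK 8: (0,0) -> (8,0) [heading=180, draw]
RT 59: heading 180 -> 121
FD 12: (8,0) -> (1.82,10.286) [heading=121, draw]
BK 2: (1.82,10.286) -> (2.85,8.572) [heading=121, draw]
PU: pen up
RT 180: heading 121 -> 301
BK 13: (2.85,8.572) -> (-3.846,19.715) [heading=301, move]
Final: pos=(-3.846,19.715), heading=301, 3 segment(s) drawn

Start position: (0, 0)
Final position: (-3.846, 19.715)
Distance = 20.086; >= 1e-6 -> NOT closed

Answer: no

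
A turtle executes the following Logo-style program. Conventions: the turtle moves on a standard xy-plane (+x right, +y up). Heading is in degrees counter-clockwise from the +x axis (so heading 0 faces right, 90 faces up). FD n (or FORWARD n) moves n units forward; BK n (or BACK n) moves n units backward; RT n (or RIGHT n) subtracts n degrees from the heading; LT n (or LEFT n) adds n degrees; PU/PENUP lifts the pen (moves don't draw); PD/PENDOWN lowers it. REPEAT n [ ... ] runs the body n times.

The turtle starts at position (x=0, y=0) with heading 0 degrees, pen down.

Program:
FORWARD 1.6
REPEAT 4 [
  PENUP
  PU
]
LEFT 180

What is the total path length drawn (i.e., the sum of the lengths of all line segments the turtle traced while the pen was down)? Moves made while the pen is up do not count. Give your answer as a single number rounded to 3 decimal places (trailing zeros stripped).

Answer: 1.6

Derivation:
Executing turtle program step by step:
Start: pos=(0,0), heading=0, pen down
FD 1.6: (0,0) -> (1.6,0) [heading=0, draw]
REPEAT 4 [
  -- iteration 1/4 --
  PU: pen up
  PU: pen up
  -- iteration 2/4 --
  PU: pen up
  PU: pen up
  -- iteration 3/4 --
  PU: pen up
  PU: pen up
  -- iteration 4/4 --
  PU: pen up
  PU: pen up
]
LT 180: heading 0 -> 180
Final: pos=(1.6,0), heading=180, 1 segment(s) drawn

Segment lengths:
  seg 1: (0,0) -> (1.6,0), length = 1.6
Total = 1.6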